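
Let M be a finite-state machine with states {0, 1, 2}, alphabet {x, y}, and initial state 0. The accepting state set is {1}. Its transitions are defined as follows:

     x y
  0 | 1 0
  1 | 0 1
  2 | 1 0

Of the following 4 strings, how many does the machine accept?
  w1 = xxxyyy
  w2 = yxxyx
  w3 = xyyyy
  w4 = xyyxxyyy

4

w1: 0 → 1 → 0 → 1 → 1 → 1 → 1  → end 1, accepted
w2: 0 → 0 → 1 → 0 → 0 → 1  → end 1, accepted
w3: 0 → 1 → 1 → 1 → 1 → 1  → end 1, accepted
w4: 0 → 1 → 1 → 1 → 0 → 1 → 1 → 1 → 1  → end 1, accepted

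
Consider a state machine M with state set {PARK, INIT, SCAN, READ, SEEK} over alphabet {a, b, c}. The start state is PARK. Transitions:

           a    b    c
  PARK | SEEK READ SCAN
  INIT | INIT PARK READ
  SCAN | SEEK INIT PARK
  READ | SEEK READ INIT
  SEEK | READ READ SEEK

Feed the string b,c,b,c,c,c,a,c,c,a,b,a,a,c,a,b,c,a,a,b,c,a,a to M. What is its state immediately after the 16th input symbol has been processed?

PARK

start at PARK
read 'b': PARK → READ
read 'c': READ → INIT
read 'b': INIT → PARK
read 'c': PARK → SCAN
read 'c': SCAN → PARK
read 'c': PARK → SCAN
read 'a': SCAN → SEEK
read 'c': SEEK → SEEK
read 'c': SEEK → SEEK
read 'a': SEEK → READ
read 'b': READ → READ
read 'a': READ → SEEK
read 'a': SEEK → READ
read 'c': READ → INIT
read 'a': INIT → INIT
read 'b': INIT → PARK
After 16 symbols: PARK.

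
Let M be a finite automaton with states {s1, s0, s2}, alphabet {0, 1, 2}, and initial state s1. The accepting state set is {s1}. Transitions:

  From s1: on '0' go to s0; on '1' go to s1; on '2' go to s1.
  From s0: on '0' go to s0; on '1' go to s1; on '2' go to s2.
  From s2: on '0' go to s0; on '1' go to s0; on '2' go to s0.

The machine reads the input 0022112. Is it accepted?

Yes

Trace: s1 -0-> s0 -0-> s0 -2-> s2 -2-> s0 -1-> s1 -1-> s1 -2-> s1
End state s1 is accepting.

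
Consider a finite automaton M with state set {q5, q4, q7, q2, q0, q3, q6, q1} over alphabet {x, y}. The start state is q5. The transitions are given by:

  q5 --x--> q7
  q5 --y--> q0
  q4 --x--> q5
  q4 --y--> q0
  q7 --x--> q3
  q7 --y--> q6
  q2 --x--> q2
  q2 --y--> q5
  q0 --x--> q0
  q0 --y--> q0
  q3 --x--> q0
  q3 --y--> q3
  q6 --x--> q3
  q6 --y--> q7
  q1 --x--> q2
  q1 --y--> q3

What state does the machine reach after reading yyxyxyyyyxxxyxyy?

q0

start at q5
read 'y': q5 → q0
read 'y': q0 → q0
read 'x': q0 → q0
read 'y': q0 → q0
read 'x': q0 → q0
read 'y': q0 → q0
read 'y': q0 → q0
read 'y': q0 → q0
read 'y': q0 → q0
read 'x': q0 → q0
read 'x': q0 → q0
read 'x': q0 → q0
read 'y': q0 → q0
read 'x': q0 → q0
read 'y': q0 → q0
read 'y': q0 → q0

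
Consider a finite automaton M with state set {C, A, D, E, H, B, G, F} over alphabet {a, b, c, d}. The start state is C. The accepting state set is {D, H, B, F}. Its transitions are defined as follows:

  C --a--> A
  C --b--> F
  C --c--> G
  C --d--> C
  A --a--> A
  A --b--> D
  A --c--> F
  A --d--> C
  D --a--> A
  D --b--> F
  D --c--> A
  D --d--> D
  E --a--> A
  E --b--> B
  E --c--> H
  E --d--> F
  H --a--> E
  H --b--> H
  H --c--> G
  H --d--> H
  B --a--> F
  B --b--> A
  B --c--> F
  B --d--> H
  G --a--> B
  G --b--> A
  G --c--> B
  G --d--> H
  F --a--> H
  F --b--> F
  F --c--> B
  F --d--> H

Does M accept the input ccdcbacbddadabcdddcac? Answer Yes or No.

Yes

start at C
read 'c': C → G
read 'c': G → B
read 'd': B → H
read 'c': H → G
read 'b': G → A
read 'a': A → A
read 'c': A → F
read 'b': F → F
read 'd': F → H
read 'd': H → H
read 'a': H → E
read 'd': E → F
read 'a': F → H
read 'b': H → H
read 'c': H → G
read 'd': G → H
read 'd': H → H
read 'd': H → H
read 'c': H → G
read 'a': G → B
read 'c': B → F
End state F is accepting.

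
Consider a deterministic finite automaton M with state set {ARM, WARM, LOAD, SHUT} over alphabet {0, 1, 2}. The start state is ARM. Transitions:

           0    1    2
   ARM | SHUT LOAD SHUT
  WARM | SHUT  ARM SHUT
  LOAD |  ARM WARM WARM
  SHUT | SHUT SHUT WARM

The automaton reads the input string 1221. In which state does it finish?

SHUT

ARM → LOAD → WARM → SHUT → SHUT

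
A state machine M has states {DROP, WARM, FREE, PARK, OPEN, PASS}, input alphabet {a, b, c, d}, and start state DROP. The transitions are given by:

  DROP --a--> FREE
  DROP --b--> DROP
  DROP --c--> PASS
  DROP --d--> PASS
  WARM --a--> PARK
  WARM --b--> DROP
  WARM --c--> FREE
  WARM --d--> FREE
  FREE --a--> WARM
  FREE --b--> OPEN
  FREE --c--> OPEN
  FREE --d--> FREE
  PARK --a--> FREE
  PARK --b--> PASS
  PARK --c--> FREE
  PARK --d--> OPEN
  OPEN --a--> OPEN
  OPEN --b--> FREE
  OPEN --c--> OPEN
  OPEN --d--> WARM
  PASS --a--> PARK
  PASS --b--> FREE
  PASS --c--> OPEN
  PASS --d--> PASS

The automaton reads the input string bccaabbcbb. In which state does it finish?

start at DROP
read 'b': DROP → DROP
read 'c': DROP → PASS
read 'c': PASS → OPEN
read 'a': OPEN → OPEN
read 'a': OPEN → OPEN
read 'b': OPEN → FREE
read 'b': FREE → OPEN
read 'c': OPEN → OPEN
read 'b': OPEN → FREE
read 'b': FREE → OPEN

OPEN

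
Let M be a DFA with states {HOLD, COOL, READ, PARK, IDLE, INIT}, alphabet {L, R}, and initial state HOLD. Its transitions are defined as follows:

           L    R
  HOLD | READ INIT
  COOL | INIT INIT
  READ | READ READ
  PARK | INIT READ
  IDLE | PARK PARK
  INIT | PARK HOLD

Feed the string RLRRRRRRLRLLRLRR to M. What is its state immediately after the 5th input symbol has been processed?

READ

HOLD → INIT → PARK → READ → READ → READ
After 5 symbols: READ.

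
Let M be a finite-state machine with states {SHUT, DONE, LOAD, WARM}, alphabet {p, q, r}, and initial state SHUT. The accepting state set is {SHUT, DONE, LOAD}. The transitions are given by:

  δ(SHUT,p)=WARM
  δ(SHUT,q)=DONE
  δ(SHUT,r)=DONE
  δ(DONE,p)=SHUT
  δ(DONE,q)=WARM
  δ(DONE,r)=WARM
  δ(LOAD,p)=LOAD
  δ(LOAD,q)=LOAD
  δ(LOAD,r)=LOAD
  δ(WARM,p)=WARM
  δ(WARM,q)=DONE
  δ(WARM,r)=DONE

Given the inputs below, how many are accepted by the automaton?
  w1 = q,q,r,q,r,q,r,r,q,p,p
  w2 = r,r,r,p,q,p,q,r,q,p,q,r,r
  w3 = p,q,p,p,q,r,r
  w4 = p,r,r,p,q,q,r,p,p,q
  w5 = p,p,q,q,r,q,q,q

3

w1: SHUT → DONE → WARM → DONE → WARM → DONE → WARM → DONE → WARM → DONE → SHUT → WARM  → end WARM, rejected
w2: SHUT → DONE → WARM → DONE → SHUT → DONE → SHUT → DONE → WARM → DONE → SHUT → DONE → WARM → DONE  → end DONE, accepted
w3: SHUT → WARM → DONE → SHUT → WARM → DONE → WARM → DONE  → end DONE, accepted
w4: SHUT → WARM → DONE → WARM → WARM → DONE → WARM → DONE → SHUT → WARM → DONE  → end DONE, accepted
w5: SHUT → WARM → WARM → DONE → WARM → DONE → WARM → DONE → WARM  → end WARM, rejected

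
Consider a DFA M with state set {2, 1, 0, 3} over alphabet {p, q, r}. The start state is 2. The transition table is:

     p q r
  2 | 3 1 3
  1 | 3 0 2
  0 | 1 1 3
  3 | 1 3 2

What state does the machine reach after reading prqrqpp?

start at 2
read 'p': 2 → 3
read 'r': 3 → 2
read 'q': 2 → 1
read 'r': 1 → 2
read 'q': 2 → 1
read 'p': 1 → 3
read 'p': 3 → 1

1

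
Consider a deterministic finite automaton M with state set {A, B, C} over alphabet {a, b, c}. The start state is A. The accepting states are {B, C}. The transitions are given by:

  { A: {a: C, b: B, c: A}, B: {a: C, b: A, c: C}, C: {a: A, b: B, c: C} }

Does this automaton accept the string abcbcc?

A → C → B → C → B → C → C
End state C is accepting.

Yes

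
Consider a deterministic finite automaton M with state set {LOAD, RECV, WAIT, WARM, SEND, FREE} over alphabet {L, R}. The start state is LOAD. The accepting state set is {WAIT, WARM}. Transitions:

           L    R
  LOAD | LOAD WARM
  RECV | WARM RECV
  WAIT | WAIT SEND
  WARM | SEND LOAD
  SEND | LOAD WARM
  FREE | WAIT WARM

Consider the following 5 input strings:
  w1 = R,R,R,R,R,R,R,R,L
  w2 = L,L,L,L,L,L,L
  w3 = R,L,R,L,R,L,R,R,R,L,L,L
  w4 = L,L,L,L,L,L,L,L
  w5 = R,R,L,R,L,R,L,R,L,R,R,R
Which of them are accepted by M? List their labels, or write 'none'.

w5

w1: LOAD → WARM → LOAD → WARM → LOAD → WARM → LOAD → WARM → LOAD → LOAD  → end LOAD, rejected
w2: LOAD → LOAD → LOAD → LOAD → LOAD → LOAD → LOAD → LOAD  → end LOAD, rejected
w3: LOAD → WARM → SEND → WARM → SEND → WARM → SEND → WARM → LOAD → WARM → SEND → LOAD → LOAD  → end LOAD, rejected
w4: LOAD → LOAD → LOAD → LOAD → LOAD → LOAD → LOAD → LOAD → LOAD  → end LOAD, rejected
w5: LOAD → WARM → LOAD → LOAD → WARM → SEND → WARM → SEND → WARM → SEND → WARM → LOAD → WARM  → end WARM, accepted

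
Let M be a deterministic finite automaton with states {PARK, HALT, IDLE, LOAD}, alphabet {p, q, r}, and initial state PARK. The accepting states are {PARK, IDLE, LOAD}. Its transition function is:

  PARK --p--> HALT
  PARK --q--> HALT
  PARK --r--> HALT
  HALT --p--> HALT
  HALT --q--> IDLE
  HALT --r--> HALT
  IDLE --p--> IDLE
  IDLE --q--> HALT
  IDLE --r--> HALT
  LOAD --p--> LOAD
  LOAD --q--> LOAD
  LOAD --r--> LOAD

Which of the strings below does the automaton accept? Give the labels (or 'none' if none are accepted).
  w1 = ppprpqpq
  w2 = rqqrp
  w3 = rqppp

w3

w1: Trace: PARK -p-> HALT -p-> HALT -p-> HALT -r-> HALT -p-> HALT -q-> IDLE -p-> IDLE -q-> HALT  → end HALT, rejected
w2: Trace: PARK -r-> HALT -q-> IDLE -q-> HALT -r-> HALT -p-> HALT  → end HALT, rejected
w3: Trace: PARK -r-> HALT -q-> IDLE -p-> IDLE -p-> IDLE -p-> IDLE  → end IDLE, accepted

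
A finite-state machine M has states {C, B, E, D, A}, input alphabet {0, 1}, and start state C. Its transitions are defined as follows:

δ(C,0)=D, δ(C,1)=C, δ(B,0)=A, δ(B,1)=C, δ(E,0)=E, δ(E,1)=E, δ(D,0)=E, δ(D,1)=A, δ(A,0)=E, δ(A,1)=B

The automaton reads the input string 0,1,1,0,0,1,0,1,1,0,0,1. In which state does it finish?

start at C
read '0': C → D
read '1': D → A
read '1': A → B
read '0': B → A
read '0': A → E
read '1': E → E
read '0': E → E
read '1': E → E
read '1': E → E
read '0': E → E
read '0': E → E
read '1': E → E

E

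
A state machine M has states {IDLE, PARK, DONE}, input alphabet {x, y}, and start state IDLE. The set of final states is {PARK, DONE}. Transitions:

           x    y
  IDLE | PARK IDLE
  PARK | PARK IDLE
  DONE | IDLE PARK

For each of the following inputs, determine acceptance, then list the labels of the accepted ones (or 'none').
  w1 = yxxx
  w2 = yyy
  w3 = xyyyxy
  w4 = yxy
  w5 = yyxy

w1: IDLE → IDLE → PARK → PARK → PARK  → end PARK, accepted
w2: IDLE → IDLE → IDLE → IDLE  → end IDLE, rejected
w3: IDLE → PARK → IDLE → IDLE → IDLE → PARK → IDLE  → end IDLE, rejected
w4: IDLE → IDLE → PARK → IDLE  → end IDLE, rejected
w5: IDLE → IDLE → IDLE → PARK → IDLE  → end IDLE, rejected

w1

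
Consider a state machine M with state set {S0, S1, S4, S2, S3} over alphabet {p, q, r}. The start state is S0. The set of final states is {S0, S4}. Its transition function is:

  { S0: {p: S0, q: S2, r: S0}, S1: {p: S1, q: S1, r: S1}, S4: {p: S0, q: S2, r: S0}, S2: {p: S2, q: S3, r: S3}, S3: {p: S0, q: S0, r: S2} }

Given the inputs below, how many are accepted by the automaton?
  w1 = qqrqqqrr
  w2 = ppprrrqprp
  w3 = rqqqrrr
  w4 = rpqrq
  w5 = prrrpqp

w1: Trace: S0 -q-> S2 -q-> S3 -r-> S2 -q-> S3 -q-> S0 -q-> S2 -r-> S3 -r-> S2  → end S2, rejected
w2: Trace: S0 -p-> S0 -p-> S0 -p-> S0 -r-> S0 -r-> S0 -r-> S0 -q-> S2 -p-> S2 -r-> S3 -p-> S0  → end S0, accepted
w3: Trace: S0 -r-> S0 -q-> S2 -q-> S3 -q-> S0 -r-> S0 -r-> S0 -r-> S0  → end S0, accepted
w4: Trace: S0 -r-> S0 -p-> S0 -q-> S2 -r-> S3 -q-> S0  → end S0, accepted
w5: Trace: S0 -p-> S0 -r-> S0 -r-> S0 -r-> S0 -p-> S0 -q-> S2 -p-> S2  → end S2, rejected

3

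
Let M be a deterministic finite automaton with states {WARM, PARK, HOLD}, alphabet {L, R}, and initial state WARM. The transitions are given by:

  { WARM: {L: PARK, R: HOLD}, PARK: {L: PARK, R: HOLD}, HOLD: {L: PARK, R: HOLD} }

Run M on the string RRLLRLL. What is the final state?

Trace: WARM -R-> HOLD -R-> HOLD -L-> PARK -L-> PARK -R-> HOLD -L-> PARK -L-> PARK

PARK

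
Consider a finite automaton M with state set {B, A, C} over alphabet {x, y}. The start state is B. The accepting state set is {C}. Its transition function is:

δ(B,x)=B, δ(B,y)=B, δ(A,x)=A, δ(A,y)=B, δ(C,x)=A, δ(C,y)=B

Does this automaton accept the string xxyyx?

B → B → B → B → B → B
End state B is not accepting.

No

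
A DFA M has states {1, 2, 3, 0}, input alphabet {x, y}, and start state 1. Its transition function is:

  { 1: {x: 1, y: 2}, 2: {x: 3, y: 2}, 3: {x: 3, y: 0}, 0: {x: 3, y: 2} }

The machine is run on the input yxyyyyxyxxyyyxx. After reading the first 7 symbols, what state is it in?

3

Trace: 1 -y-> 2 -x-> 3 -y-> 0 -y-> 2 -y-> 2 -y-> 2 -x-> 3
After 7 symbols: 3.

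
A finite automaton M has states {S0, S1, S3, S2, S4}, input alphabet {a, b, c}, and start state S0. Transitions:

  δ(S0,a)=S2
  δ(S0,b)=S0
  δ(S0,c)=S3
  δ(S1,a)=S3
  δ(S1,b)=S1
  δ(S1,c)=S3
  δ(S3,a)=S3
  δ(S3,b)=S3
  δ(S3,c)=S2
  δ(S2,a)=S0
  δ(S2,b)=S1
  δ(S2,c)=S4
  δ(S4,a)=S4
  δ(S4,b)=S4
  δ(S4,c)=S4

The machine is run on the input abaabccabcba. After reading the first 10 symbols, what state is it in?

start at S0
read 'a': S0 → S2
read 'b': S2 → S1
read 'a': S1 → S3
read 'a': S3 → S3
read 'b': S3 → S3
read 'c': S3 → S2
read 'c': S2 → S4
read 'a': S4 → S4
read 'b': S4 → S4
read 'c': S4 → S4
After 10 symbols: S4.

S4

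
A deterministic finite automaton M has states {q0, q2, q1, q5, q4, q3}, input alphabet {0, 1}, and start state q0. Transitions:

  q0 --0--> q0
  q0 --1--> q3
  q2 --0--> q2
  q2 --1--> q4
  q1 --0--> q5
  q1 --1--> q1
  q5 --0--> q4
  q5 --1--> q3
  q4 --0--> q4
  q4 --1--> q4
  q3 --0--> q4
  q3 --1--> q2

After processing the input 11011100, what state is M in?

q0 → q3 → q2 → q2 → q4 → q4 → q4 → q4 → q4

q4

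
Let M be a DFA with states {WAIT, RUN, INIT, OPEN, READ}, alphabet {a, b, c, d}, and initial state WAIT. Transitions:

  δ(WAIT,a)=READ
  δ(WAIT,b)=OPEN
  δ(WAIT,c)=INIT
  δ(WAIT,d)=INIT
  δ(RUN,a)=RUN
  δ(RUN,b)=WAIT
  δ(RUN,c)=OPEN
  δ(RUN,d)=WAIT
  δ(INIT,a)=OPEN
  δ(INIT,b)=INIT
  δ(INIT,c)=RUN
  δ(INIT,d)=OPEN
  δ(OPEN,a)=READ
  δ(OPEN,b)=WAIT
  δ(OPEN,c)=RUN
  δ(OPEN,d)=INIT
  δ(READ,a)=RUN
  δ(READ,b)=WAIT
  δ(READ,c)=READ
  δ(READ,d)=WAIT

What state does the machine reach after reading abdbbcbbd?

INIT

start at WAIT
read 'a': WAIT → READ
read 'b': READ → WAIT
read 'd': WAIT → INIT
read 'b': INIT → INIT
read 'b': INIT → INIT
read 'c': INIT → RUN
read 'b': RUN → WAIT
read 'b': WAIT → OPEN
read 'd': OPEN → INIT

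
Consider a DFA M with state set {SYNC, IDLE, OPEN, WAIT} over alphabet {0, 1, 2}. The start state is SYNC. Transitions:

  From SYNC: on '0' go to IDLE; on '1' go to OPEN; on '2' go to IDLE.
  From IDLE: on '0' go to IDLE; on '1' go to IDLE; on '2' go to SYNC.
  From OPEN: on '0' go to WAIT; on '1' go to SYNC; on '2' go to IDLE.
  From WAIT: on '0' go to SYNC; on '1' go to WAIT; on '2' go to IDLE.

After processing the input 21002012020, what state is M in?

IDLE

Trace: SYNC -2-> IDLE -1-> IDLE -0-> IDLE -0-> IDLE -2-> SYNC -0-> IDLE -1-> IDLE -2-> SYNC -0-> IDLE -2-> SYNC -0-> IDLE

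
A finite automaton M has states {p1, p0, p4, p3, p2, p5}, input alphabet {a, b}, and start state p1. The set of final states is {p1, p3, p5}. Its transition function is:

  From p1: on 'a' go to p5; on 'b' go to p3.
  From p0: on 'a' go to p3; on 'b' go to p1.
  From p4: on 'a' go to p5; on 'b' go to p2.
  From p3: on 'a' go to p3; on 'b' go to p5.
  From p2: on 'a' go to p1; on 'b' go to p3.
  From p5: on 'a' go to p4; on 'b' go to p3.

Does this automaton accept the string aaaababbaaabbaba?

p1 → p5 → p4 → p5 → p4 → p2 → p1 → p3 → p5 → p4 → p5 → p4 → p2 → p3 → p3 → p5 → p4
End state p4 is not accepting.

No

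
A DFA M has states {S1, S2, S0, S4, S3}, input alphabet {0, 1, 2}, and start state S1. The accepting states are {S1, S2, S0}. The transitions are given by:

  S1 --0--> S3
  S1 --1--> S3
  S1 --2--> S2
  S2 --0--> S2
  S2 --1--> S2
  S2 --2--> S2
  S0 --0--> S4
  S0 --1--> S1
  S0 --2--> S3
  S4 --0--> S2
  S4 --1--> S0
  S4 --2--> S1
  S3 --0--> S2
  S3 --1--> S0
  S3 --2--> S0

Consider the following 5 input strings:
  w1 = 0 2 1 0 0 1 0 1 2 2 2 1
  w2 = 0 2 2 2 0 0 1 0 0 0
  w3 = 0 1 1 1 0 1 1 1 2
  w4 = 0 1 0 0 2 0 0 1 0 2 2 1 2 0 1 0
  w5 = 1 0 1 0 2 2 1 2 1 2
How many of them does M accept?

5

w1:
  start at S1
  read '0': S1 → S3
  read '2': S3 → S0
  read '1': S0 → S1
  read '0': S1 → S3
  read '0': S3 → S2
  read '1': S2 → S2
  read '0': S2 → S2
  read '1': S2 → S2
  read '2': S2 → S2
  read '2': S2 → S2
  read '2': S2 → S2
  read '1': S2 → S2
  end S2, accepted
w2:
  start at S1
  read '0': S1 → S3
  read '2': S3 → S0
  read '2': S0 → S3
  read '2': S3 → S0
  read '0': S0 → S4
  read '0': S4 → S2
  read '1': S2 → S2
  read '0': S2 → S2
  read '0': S2 → S2
  read '0': S2 → S2
  end S2, accepted
w3:
  start at S1
  read '0': S1 → S3
  read '1': S3 → S0
  read '1': S0 → S1
  read '1': S1 → S3
  read '0': S3 → S2
  read '1': S2 → S2
  read '1': S2 → S2
  read '1': S2 → S2
  read '2': S2 → S2
  end S2, accepted
w4:
  start at S1
  read '0': S1 → S3
  read '1': S3 → S0
  read '0': S0 → S4
  read '0': S4 → S2
  read '2': S2 → S2
  read '0': S2 → S2
  read '0': S2 → S2
  read '1': S2 → S2
  read '0': S2 → S2
  read '2': S2 → S2
  read '2': S2 → S2
  read '1': S2 → S2
  read '2': S2 → S2
  read '0': S2 → S2
  read '1': S2 → S2
  read '0': S2 → S2
  end S2, accepted
w5:
  start at S1
  read '1': S1 → S3
  read '0': S3 → S2
  read '1': S2 → S2
  read '0': S2 → S2
  read '2': S2 → S2
  read '2': S2 → S2
  read '1': S2 → S2
  read '2': S2 → S2
  read '1': S2 → S2
  read '2': S2 → S2
  end S2, accepted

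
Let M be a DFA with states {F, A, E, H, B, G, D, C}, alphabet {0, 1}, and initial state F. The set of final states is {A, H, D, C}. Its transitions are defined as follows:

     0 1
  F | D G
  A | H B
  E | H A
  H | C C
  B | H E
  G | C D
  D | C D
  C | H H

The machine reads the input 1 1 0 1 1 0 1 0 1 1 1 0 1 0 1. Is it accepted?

Yes

F → G → D → C → H → C → H → C → H → C → H → C → H → C → H → C
End state C is accepting.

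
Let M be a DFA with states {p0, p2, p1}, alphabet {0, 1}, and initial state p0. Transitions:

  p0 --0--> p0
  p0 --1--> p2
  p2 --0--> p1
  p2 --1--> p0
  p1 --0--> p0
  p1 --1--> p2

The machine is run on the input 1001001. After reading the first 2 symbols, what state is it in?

start at p0
read '1': p0 → p2
read '0': p2 → p1
After 2 symbols: p1.

p1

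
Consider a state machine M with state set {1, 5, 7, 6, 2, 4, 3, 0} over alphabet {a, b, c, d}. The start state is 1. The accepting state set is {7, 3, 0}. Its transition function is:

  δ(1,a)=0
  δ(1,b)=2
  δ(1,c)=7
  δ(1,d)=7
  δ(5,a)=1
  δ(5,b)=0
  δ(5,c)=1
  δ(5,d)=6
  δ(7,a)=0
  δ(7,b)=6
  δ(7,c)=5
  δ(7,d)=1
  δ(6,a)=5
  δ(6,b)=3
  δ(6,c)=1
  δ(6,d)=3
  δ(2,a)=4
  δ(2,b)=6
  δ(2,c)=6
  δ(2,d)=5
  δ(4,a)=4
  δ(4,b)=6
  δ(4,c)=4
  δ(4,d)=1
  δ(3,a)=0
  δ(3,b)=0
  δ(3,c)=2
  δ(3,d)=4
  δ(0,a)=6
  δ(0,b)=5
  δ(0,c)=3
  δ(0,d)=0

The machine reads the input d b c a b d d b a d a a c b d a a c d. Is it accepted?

Trace: 1 -d-> 7 -b-> 6 -c-> 1 -a-> 0 -b-> 5 -d-> 6 -d-> 3 -b-> 0 -a-> 6 -d-> 3 -a-> 0 -a-> 6 -c-> 1 -b-> 2 -d-> 5 -a-> 1 -a-> 0 -c-> 3 -d-> 4
End state 4 is not accepting.

No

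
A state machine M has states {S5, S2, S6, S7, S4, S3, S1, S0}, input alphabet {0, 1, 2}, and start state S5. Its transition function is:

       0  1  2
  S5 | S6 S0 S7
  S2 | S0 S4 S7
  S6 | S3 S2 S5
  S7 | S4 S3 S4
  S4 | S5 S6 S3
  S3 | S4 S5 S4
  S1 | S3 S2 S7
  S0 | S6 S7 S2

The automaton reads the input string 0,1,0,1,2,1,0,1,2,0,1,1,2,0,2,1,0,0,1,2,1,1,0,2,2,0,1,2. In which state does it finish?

S5

Trace: S5 -0-> S6 -1-> S2 -0-> S0 -1-> S7 -2-> S4 -1-> S6 -0-> S3 -1-> S5 -2-> S7 -0-> S4 -1-> S6 -1-> S2 -2-> S7 -0-> S4 -2-> S3 -1-> S5 -0-> S6 -0-> S3 -1-> S5 -2-> S7 -1-> S3 -1-> S5 -0-> S6 -2-> S5 -2-> S7 -0-> S4 -1-> S6 -2-> S5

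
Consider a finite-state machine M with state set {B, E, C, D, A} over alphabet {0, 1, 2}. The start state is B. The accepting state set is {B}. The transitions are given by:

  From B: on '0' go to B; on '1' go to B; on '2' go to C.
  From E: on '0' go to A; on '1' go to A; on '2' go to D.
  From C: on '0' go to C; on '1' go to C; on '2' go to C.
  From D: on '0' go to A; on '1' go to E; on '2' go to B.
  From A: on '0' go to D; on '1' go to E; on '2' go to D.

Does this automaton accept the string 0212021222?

Trace: B -0-> B -2-> C -1-> C -2-> C -0-> C -2-> C -1-> C -2-> C -2-> C -2-> C
End state C is not accepting.

No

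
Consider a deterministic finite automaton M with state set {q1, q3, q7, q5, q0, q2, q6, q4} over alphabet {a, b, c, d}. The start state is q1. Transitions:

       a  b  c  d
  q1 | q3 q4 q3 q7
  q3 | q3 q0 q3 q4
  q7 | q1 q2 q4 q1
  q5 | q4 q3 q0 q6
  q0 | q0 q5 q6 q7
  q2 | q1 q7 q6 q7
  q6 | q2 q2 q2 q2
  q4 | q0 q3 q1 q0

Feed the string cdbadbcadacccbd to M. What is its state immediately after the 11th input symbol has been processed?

q6

start at q1
read 'c': q1 → q3
read 'd': q3 → q4
read 'b': q4 → q3
read 'a': q3 → q3
read 'd': q3 → q4
read 'b': q4 → q3
read 'c': q3 → q3
read 'a': q3 → q3
read 'd': q3 → q4
read 'a': q4 → q0
read 'c': q0 → q6
After 11 symbols: q6.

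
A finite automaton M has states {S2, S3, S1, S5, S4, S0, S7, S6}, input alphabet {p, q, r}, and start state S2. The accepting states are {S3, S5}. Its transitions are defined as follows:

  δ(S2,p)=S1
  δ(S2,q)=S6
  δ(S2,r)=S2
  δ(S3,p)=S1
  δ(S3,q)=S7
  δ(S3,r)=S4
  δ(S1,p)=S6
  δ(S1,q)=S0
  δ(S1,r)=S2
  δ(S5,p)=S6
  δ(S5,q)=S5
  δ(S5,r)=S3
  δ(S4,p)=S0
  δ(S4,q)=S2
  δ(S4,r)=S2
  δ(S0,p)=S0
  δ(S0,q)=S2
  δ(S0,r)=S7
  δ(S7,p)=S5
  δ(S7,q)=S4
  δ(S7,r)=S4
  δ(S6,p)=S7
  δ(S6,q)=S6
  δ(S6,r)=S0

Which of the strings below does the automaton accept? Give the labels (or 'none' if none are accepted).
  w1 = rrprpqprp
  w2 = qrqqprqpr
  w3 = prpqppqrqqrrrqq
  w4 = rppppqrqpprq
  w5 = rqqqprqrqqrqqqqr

w1

w1: S2 → S2 → S2 → S1 → S2 → S1 → S0 → S0 → S7 → S5  → end S5, accepted
w2: S2 → S6 → S0 → S2 → S6 → S7 → S4 → S2 → S1 → S2  → end S2, rejected
w3: S2 → S1 → S2 → S1 → S0 → S0 → S0 → S2 → S2 → S6 → S6 → S0 → S7 → S4 → S2 → S6  → end S6, rejected
w4: S2 → S2 → S1 → S6 → S7 → S5 → S5 → S3 → S7 → S5 → S6 → S0 → S2  → end S2, rejected
w5: S2 → S2 → S6 → S6 → S6 → S7 → S4 → S2 → S2 → S6 → S6 → S0 → S2 → S6 → S6 → S6 → S0  → end S0, rejected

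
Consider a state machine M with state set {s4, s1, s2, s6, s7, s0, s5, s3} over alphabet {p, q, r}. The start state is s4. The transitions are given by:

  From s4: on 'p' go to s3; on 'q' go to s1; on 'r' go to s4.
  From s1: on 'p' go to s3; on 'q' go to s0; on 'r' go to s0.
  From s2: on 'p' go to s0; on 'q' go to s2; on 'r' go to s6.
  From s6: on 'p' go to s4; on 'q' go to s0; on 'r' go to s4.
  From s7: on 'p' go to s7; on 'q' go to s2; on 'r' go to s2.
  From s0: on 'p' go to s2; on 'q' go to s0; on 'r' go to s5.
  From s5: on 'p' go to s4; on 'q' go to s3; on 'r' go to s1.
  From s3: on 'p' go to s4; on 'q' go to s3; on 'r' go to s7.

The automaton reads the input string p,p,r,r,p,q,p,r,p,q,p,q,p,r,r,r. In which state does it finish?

start at s4
read 'p': s4 → s3
read 'p': s3 → s4
read 'r': s4 → s4
read 'r': s4 → s4
read 'p': s4 → s3
read 'q': s3 → s3
read 'p': s3 → s4
read 'r': s4 → s4
read 'p': s4 → s3
read 'q': s3 → s3
read 'p': s3 → s4
read 'q': s4 → s1
read 'p': s1 → s3
read 'r': s3 → s7
read 'r': s7 → s2
read 'r': s2 → s6

s6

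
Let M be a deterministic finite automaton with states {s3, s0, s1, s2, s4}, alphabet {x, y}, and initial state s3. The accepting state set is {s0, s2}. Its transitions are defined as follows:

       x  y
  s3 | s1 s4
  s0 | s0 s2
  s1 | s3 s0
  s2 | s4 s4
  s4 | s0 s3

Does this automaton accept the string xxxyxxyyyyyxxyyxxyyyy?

No

s3 → s1 → s3 → s1 → s0 → s0 → s0 → s2 → s4 → s3 → s4 → s3 → s1 → s3 → s4 → s3 → s1 → s3 → s4 → s3 → s4 → s3
End state s3 is not accepting.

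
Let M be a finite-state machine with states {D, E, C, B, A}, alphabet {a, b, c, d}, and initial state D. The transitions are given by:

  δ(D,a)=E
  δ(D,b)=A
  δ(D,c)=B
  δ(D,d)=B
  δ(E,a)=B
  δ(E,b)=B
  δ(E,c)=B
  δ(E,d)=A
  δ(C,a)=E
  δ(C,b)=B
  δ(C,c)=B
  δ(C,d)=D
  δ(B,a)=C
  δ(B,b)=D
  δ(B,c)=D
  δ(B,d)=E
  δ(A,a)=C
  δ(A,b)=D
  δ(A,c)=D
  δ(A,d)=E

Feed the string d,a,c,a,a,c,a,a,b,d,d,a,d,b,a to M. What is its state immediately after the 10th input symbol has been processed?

E

start at D
read 'd': D → B
read 'a': B → C
read 'c': C → B
read 'a': B → C
read 'a': C → E
read 'c': E → B
read 'a': B → C
read 'a': C → E
read 'b': E → B
read 'd': B → E
After 10 symbols: E.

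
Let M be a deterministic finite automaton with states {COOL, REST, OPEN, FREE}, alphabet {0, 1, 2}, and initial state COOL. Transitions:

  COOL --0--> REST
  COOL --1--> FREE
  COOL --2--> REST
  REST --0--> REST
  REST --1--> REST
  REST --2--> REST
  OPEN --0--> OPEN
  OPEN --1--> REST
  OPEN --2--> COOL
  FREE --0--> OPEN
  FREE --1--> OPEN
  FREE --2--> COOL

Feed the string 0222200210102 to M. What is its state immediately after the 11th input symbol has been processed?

start at COOL
read '0': COOL → REST
read '2': REST → REST
read '2': REST → REST
read '2': REST → REST
read '2': REST → REST
read '0': REST → REST
read '0': REST → REST
read '2': REST → REST
read '1': REST → REST
read '0': REST → REST
read '1': REST → REST
After 11 symbols: REST.

REST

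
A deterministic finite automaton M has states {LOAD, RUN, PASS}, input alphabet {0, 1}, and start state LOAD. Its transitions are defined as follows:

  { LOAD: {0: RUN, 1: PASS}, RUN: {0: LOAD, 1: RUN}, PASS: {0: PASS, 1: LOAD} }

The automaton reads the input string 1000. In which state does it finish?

start at LOAD
read '1': LOAD → PASS
read '0': PASS → PASS
read '0': PASS → PASS
read '0': PASS → PASS

PASS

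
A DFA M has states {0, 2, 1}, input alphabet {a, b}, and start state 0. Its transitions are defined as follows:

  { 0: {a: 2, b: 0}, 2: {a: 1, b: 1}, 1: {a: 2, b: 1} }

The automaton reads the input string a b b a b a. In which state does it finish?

start at 0
read 'a': 0 → 2
read 'b': 2 → 1
read 'b': 1 → 1
read 'a': 1 → 2
read 'b': 2 → 1
read 'a': 1 → 2

2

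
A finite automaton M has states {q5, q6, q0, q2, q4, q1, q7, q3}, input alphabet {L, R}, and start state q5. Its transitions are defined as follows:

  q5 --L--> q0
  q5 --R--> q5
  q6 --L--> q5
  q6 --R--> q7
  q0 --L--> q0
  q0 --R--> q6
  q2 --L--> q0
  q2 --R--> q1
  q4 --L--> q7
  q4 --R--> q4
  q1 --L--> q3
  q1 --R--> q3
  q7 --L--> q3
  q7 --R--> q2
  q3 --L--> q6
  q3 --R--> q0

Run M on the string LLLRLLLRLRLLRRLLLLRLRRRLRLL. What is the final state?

q0

q5 → q0 → q0 → q0 → q6 → q5 → q0 → q0 → q6 → q5 → q5 → q0 → q0 → q6 → q7 → q3 → q6 → q5 → q0 → q6 → q5 → q5 → q5 → q5 → q0 → q6 → q5 → q0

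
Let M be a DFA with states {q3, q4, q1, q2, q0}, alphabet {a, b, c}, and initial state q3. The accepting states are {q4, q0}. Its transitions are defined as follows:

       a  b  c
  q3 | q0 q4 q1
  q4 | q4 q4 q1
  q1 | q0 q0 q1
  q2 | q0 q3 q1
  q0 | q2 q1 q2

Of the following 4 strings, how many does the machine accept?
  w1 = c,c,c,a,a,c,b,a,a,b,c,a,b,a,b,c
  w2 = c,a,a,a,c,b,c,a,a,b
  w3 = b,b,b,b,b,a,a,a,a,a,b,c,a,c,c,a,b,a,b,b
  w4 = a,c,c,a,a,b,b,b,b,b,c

1

w1:
  start at q3
  read 'c': q3 → q1
  read 'c': q1 → q1
  read 'c': q1 → q1
  read 'a': q1 → q0
  read 'a': q0 → q2
  read 'c': q2 → q1
  read 'b': q1 → q0
  read 'a': q0 → q2
  read 'a': q2 → q0
  read 'b': q0 → q1
  read 'c': q1 → q1
  read 'a': q1 → q0
  read 'b': q0 → q1
  read 'a': q1 → q0
  read 'b': q0 → q1
  read 'c': q1 → q1
  end q1, rejected
w2:
  start at q3
  read 'c': q3 → q1
  read 'a': q1 → q0
  read 'a': q0 → q2
  read 'a': q2 → q0
  read 'c': q0 → q2
  read 'b': q2 → q3
  read 'c': q3 → q1
  read 'a': q1 → q0
  read 'a': q0 → q2
  read 'b': q2 → q3
  end q3, rejected
w3:
  start at q3
  read 'b': q3 → q4
  read 'b': q4 → q4
  read 'b': q4 → q4
  read 'b': q4 → q4
  read 'b': q4 → q4
  read 'a': q4 → q4
  read 'a': q4 → q4
  read 'a': q4 → q4
  read 'a': q4 → q4
  read 'a': q4 → q4
  read 'b': q4 → q4
  read 'c': q4 → q1
  read 'a': q1 → q0
  read 'c': q0 → q2
  read 'c': q2 → q1
  read 'a': q1 → q0
  read 'b': q0 → q1
  read 'a': q1 → q0
  read 'b': q0 → q1
  read 'b': q1 → q0
  end q0, accepted
w4:
  start at q3
  read 'a': q3 → q0
  read 'c': q0 → q2
  read 'c': q2 → q1
  read 'a': q1 → q0
  read 'a': q0 → q2
  read 'b': q2 → q3
  read 'b': q3 → q4
  read 'b': q4 → q4
  read 'b': q4 → q4
  read 'b': q4 → q4
  read 'c': q4 → q1
  end q1, rejected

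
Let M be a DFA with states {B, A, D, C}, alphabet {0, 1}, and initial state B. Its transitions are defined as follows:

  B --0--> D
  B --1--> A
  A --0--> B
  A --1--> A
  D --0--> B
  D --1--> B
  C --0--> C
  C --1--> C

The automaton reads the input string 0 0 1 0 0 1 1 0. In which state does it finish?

B

Trace: B -0-> D -0-> B -1-> A -0-> B -0-> D -1-> B -1-> A -0-> B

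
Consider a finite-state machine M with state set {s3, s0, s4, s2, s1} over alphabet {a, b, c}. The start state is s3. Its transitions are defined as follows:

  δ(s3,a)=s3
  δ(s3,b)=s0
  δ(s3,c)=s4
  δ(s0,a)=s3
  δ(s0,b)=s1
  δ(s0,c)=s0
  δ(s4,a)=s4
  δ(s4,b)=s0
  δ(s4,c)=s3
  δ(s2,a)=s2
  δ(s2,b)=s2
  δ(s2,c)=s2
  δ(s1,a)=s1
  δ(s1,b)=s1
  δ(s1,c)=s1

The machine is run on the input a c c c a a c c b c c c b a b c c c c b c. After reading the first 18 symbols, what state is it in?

Trace: s3 -a-> s3 -c-> s4 -c-> s3 -c-> s4 -a-> s4 -a-> s4 -c-> s3 -c-> s4 -b-> s0 -c-> s0 -c-> s0 -c-> s0 -b-> s1 -a-> s1 -b-> s1 -c-> s1 -c-> s1 -c-> s1
After 18 symbols: s1.

s1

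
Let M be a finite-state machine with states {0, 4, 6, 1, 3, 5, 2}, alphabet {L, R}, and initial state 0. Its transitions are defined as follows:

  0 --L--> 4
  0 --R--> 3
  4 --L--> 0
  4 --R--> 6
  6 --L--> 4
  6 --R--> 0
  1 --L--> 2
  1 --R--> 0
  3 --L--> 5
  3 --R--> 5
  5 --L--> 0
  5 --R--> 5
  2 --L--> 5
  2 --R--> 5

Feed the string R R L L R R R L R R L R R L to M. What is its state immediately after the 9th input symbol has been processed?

5

Trace: 0 -R-> 3 -R-> 5 -L-> 0 -L-> 4 -R-> 6 -R-> 0 -R-> 3 -L-> 5 -R-> 5
After 9 symbols: 5.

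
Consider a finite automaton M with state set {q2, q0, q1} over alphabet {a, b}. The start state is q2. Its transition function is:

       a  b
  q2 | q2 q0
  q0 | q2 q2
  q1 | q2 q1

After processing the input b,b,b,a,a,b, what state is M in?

q0

Trace: q2 -b-> q0 -b-> q2 -b-> q0 -a-> q2 -a-> q2 -b-> q0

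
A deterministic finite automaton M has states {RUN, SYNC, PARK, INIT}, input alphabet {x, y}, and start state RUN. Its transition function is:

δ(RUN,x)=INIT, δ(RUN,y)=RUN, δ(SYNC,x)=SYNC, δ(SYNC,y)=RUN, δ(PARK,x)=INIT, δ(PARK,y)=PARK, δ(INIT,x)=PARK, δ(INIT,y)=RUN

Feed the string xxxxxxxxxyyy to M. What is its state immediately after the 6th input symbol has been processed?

RUN → INIT → PARK → INIT → PARK → INIT → PARK
After 6 symbols: PARK.

PARK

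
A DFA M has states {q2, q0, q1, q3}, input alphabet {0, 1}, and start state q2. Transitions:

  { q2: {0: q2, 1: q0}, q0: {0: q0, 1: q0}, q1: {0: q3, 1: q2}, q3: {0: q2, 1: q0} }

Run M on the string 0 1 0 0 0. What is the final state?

Trace: q2 -0-> q2 -1-> q0 -0-> q0 -0-> q0 -0-> q0

q0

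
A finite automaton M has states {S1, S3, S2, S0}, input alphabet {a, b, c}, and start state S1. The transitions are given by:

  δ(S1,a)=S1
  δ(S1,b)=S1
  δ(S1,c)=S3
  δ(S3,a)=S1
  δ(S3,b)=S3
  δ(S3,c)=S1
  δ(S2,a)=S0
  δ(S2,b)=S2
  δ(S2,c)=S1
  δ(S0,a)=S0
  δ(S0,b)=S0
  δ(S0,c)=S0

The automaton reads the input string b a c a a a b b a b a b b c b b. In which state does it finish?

start at S1
read 'b': S1 → S1
read 'a': S1 → S1
read 'c': S1 → S3
read 'a': S3 → S1
read 'a': S1 → S1
read 'a': S1 → S1
read 'b': S1 → S1
read 'b': S1 → S1
read 'a': S1 → S1
read 'b': S1 → S1
read 'a': S1 → S1
read 'b': S1 → S1
read 'b': S1 → S1
read 'c': S1 → S3
read 'b': S3 → S3
read 'b': S3 → S3

S3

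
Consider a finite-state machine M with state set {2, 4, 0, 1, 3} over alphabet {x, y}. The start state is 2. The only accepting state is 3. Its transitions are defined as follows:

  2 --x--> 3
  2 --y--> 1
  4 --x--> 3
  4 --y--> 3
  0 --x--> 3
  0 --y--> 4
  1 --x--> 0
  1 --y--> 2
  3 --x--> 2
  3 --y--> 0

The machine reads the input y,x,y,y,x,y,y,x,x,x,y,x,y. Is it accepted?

2 → 1 → 0 → 4 → 3 → 2 → 1 → 2 → 3 → 2 → 3 → 0 → 3 → 0
End state 0 is not accepting.

No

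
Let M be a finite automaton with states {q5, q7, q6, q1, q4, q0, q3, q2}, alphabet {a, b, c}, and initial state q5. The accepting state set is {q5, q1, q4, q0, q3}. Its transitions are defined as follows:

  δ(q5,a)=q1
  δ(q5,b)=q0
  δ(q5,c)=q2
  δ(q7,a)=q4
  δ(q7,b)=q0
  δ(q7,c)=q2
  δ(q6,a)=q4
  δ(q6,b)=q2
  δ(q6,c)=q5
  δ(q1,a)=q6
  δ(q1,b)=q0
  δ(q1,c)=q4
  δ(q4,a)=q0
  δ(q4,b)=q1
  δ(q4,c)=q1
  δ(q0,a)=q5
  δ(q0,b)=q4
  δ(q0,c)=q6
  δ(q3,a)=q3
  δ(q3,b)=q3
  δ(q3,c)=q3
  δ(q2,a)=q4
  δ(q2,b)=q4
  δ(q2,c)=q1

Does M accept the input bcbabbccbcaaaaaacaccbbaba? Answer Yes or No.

Yes

Trace: q5 -b-> q0 -c-> q6 -b-> q2 -a-> q4 -b-> q1 -b-> q0 -c-> q6 -c-> q5 -b-> q0 -c-> q6 -a-> q4 -a-> q0 -a-> q5 -a-> q1 -a-> q6 -a-> q4 -c-> q1 -a-> q6 -c-> q5 -c-> q2 -b-> q4 -b-> q1 -a-> q6 -b-> q2 -a-> q4
End state q4 is accepting.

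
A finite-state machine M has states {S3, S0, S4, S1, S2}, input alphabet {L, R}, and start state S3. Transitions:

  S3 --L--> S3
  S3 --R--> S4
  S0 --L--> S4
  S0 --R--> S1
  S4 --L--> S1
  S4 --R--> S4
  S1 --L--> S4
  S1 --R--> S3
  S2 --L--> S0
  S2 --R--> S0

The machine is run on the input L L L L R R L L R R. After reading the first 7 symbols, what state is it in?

S1

start at S3
read 'L': S3 → S3
read 'L': S3 → S3
read 'L': S3 → S3
read 'L': S3 → S3
read 'R': S3 → S4
read 'R': S4 → S4
read 'L': S4 → S1
After 7 symbols: S1.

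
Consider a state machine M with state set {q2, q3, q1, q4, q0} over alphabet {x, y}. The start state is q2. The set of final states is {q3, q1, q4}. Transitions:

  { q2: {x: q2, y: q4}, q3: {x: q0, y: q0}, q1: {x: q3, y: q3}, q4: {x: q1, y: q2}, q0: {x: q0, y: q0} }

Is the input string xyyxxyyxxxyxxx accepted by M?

No

Trace: q2 -x-> q2 -y-> q4 -y-> q2 -x-> q2 -x-> q2 -y-> q4 -y-> q2 -x-> q2 -x-> q2 -x-> q2 -y-> q4 -x-> q1 -x-> q3 -x-> q0
End state q0 is not accepting.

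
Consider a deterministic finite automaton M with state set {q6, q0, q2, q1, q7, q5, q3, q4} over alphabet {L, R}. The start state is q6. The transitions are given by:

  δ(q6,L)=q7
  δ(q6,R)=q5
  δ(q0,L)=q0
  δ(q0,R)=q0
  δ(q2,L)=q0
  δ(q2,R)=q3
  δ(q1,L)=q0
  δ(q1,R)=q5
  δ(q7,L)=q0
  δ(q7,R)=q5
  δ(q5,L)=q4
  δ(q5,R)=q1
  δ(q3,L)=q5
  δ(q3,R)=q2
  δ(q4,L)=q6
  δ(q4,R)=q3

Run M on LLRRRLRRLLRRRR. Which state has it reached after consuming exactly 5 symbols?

q0

start at q6
read 'L': q6 → q7
read 'L': q7 → q0
read 'R': q0 → q0
read 'R': q0 → q0
read 'R': q0 → q0
After 5 symbols: q0.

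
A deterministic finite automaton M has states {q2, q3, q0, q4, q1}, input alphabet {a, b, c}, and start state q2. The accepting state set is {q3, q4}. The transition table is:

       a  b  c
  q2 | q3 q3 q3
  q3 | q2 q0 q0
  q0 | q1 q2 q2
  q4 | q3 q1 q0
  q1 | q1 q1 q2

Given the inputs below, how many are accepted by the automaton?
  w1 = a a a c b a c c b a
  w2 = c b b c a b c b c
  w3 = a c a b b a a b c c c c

1

w1: q2 → q3 → q2 → q3 → q0 → q2 → q3 → q0 → q2 → q3 → q2  → end q2, rejected
w2: q2 → q3 → q0 → q2 → q3 → q2 → q3 → q0 → q2 → q3  → end q3, accepted
w3: q2 → q3 → q0 → q1 → q1 → q1 → q1 → q1 → q1 → q2 → q3 → q0 → q2  → end q2, rejected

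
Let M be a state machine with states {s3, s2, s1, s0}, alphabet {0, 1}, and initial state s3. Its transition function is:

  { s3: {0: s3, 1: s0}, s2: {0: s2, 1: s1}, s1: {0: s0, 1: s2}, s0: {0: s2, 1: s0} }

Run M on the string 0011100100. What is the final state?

s3 → s3 → s3 → s0 → s0 → s0 → s2 → s2 → s1 → s0 → s2

s2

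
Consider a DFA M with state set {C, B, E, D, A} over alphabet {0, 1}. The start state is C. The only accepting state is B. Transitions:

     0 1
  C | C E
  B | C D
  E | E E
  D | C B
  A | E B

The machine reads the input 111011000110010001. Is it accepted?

No

Trace: C -1-> E -1-> E -1-> E -0-> E -1-> E -1-> E -0-> E -0-> E -0-> E -1-> E -1-> E -0-> E -0-> E -1-> E -0-> E -0-> E -0-> E -1-> E
End state E is not accepting.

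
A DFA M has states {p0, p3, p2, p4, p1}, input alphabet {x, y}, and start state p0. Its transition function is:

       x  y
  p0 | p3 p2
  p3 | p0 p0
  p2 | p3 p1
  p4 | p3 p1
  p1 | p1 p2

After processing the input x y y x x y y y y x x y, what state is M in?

p2

start at p0
read 'x': p0 → p3
read 'y': p3 → p0
read 'y': p0 → p2
read 'x': p2 → p3
read 'x': p3 → p0
read 'y': p0 → p2
read 'y': p2 → p1
read 'y': p1 → p2
read 'y': p2 → p1
read 'x': p1 → p1
read 'x': p1 → p1
read 'y': p1 → p2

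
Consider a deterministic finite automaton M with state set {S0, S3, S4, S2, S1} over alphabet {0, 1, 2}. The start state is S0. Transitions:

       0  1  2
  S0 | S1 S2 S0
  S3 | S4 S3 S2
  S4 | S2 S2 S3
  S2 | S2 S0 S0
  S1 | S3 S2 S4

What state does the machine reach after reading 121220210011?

S0 → S2 → S0 → S2 → S0 → S0 → S1 → S4 → S2 → S2 → S2 → S0 → S2

S2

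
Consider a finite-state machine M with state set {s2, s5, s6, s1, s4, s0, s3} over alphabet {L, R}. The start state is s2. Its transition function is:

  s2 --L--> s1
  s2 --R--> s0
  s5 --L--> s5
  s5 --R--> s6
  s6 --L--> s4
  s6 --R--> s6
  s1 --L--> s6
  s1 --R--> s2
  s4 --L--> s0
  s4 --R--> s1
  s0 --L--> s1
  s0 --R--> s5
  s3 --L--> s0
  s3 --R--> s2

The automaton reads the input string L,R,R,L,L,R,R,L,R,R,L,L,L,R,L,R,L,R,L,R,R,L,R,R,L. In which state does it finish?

Trace: s2 -L-> s1 -R-> s2 -R-> s0 -L-> s1 -L-> s6 -R-> s6 -R-> s6 -L-> s4 -R-> s1 -R-> s2 -L-> s1 -L-> s6 -L-> s4 -R-> s1 -L-> s6 -R-> s6 -L-> s4 -R-> s1 -L-> s6 -R-> s6 -R-> s6 -L-> s4 -R-> s1 -R-> s2 -L-> s1

s1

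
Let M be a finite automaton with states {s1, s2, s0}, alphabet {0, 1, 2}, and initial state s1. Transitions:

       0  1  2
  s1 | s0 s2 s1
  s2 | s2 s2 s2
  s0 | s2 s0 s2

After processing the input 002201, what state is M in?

s2

Trace: s1 -0-> s0 -0-> s2 -2-> s2 -2-> s2 -0-> s2 -1-> s2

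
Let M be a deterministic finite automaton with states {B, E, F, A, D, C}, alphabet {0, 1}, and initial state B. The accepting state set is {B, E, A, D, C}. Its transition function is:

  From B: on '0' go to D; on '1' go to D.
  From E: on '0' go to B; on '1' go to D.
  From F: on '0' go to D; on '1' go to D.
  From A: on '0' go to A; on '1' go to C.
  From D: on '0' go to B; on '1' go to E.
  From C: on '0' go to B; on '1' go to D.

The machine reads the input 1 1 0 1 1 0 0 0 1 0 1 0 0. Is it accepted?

Trace: B -1-> D -1-> E -0-> B -1-> D -1-> E -0-> B -0-> D -0-> B -1-> D -0-> B -1-> D -0-> B -0-> D
End state D is accepting.

Yes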